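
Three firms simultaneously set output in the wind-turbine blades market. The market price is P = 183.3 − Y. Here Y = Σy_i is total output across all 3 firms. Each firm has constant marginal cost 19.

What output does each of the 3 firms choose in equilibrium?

41.075

A representative firm's profit is π_i = y_i(183.3 − Y) − 19y_i, with Y = y_i + Σ_{j≠i} y_j.
First-order condition: 164.3 − 2y_i − Σ_{j≠i} y_j = 0.
Imposing symmetry (y_j = y for all j) turns Σ_{j≠i} y_j into 2y, so 164.3 = 4y and y = 41.075.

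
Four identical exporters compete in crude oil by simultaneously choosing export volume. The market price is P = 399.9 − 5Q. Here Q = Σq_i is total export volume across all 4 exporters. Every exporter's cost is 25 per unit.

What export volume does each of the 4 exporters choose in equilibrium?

14.996

A representative exporter's profit is π_i = q_i(399.9 − 5Q) − 25q_i, with Q = q_i + Σ_{j≠i} q_j.
First-order condition: 374.9 − 10q_i − 5Σ_{j≠i} q_j = 0.
With identical exporters, set every q_j = q: then 374.9 − 10q − 15q = 0, i.e. q = 374.9/25 = 14.996.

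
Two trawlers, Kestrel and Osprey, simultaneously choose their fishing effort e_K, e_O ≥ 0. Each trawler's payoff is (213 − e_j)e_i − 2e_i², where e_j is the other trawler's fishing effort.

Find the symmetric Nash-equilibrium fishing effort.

42.6

Kestrel's payoff is (213 − e_O)e_K − 2e_K².
∂π/∂e_K = 213 − e_O − 4e_K = 0, so e_K = 53.25 − 0.25e_O.
The game is symmetric, so in equilibrium e_O = e_K: the reaction function gives 1.25e_K = 53.25, hence e_K = 42.6.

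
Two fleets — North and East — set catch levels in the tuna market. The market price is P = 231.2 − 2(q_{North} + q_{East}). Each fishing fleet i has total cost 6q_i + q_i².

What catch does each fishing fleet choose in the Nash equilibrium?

28.15

Fishing fleet North's profit: π = q_{North}(231.2 − 2(q_{North} + q_{East})) − 6q_{North} − q_{North}².
∂π/∂q_{North} = 225.2 − 6q_{North} − 2q_{East} = 0, so q_{North} = 563/15 − (1/3)q_{East}.
The game is symmetric, so in equilibrium q_{East} = q_{North}: the reaction function gives (4/3)q_{North} = 563/15, hence q_{North} = 28.15.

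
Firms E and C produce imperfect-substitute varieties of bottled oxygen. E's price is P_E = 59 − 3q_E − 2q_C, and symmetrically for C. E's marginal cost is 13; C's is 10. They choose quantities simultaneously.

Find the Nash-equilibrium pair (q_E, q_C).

5.5625, 6.3125

Firm E's profit: π = q_E(59 − 3q_E − 2q_C) − 13q_E.
∂π/∂q_E = 46 − 6q_E − 2q_C = 0 ⇒ q_E = 23/3 − (1/3)q_C.
Similarly q_C = 49/6 − (1/3)q_E.
Plugging q_C into E's best response: q_E = 23/3 − (1/3)(49/6 − (1/3)q_E) ⇒ (8/9)q_E = 89/18, so q_E = 5.5625.
Then q_C = 49/6 − (1/3)·5.5625 = 6.3125.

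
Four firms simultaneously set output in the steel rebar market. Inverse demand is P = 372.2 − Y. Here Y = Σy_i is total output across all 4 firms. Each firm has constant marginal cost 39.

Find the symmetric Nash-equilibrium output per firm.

66.64

A representative firm's profit is π_i = y_i(372.2 − Y) − 39y_i, with Y = y_i + Σ_{j≠i} y_j.
First-order condition: 333.2 − 2y_i − Σ_{j≠i} y_j = 0.
Imposing symmetry (y_j = y for all j) turns Σ_{j≠i} y_j into 3y, so 333.2 = 5y and y = 66.64.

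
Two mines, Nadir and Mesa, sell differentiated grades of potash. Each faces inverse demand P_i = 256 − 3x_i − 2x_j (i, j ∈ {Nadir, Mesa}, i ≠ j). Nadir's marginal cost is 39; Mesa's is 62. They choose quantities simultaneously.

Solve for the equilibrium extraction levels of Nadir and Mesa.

28.5625, 22.8125

Mine Nadir's profit: π = x_{Nadir}(256 − 3x_{Nadir} − 2x_{Mesa}) − 39x_{Nadir}.
∂π/∂x_{Nadir} = 217 − 6x_{Nadir} − 2x_{Mesa} = 0 ⇒ x_{Nadir} = 217/6 − (1/3)x_{Mesa}.
Similarly x_{Mesa} = 97/3 − (1/3)x_{Nadir}.
Substituting the second reaction function into the first: x_{Nadir} = 217/6 − (1/3)(97/3 − (1/3)x_{Nadir}), which gives (8/9)x_{Nadir} = 457/18 ⇒ x_{Nadir} = 28.5625.
Then x_{Mesa} = 97/3 − (1/3)·28.5625 = 22.8125.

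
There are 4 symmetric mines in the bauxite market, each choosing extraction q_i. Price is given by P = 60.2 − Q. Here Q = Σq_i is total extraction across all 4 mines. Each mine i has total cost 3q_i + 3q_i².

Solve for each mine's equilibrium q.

A representative mine's profit is π_i = q_i(60.2 − Q) − 3q_i − 3q_i², with Q = q_i + Σ_{j≠i} q_j.
First-order condition: 57.2 − 8q_i − Σ_{j≠i} q_j = 0.
Imposing symmetry (q_j = q for all j) turns Σ_{j≠i} q_j into 3q, so 57.2 = 11q and q = 5.2.

5.2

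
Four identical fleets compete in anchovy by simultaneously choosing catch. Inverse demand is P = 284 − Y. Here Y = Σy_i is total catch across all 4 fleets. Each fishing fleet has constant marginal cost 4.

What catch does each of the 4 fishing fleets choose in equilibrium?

56

A representative fishing fleet's profit is π_i = y_i(284 − Y) − 4y_i, with Y = y_i + Σ_{j≠i} y_j.
First-order condition: 280 − 2y_i − Σ_{j≠i} y_j = 0.
Imposing symmetry (y_j = y for all j) turns Σ_{j≠i} y_j into 3y, so 280 = 5y and y = 56.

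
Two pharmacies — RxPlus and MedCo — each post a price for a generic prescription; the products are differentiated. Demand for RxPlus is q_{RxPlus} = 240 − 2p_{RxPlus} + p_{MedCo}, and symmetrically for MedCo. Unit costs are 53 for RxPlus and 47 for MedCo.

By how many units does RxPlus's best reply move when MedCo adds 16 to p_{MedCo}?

RxPlus's profit: π = (p_{RxPlus} − 53)(240 − 2p_{RxPlus} + p_{MedCo}).
∂π/∂p_{RxPlus} = 346 − 4p_{RxPlus} + p_{MedCo} = 0 ⇒ p_{RxPlus} = 86.5 + 0.25p_{MedCo}.
The reaction-function slope is 0.25, so a 16-unit rise in p_{MedCo} moves p_{RxPlus} by 0.25 × 16 = 4. RxPlus's best response rises — the actions are strategic complements.

4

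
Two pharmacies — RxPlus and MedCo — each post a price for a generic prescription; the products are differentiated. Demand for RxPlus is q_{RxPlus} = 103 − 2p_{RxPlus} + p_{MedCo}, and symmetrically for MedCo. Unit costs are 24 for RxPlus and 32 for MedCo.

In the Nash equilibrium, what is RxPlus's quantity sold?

54.8

RxPlus's profit: π = (p_{RxPlus} − 24)(103 − 2p_{RxPlus} + p_{MedCo}).
∂π/∂p_{RxPlus} = 151 − 4p_{RxPlus} + p_{MedCo} = 0 ⇒ p_{RxPlus} = 37.75 + 0.25p_{MedCo}.
Similarly p_{MedCo} = 41.75 + 0.25p_{RxPlus}.
Plugging p_{MedCo} into RxPlus's best response: p_{RxPlus} = 37.75 + 0.25(41.75 + 0.25p_{RxPlus}) ⇒ 0.9375p_{RxPlus} = 48.1875, so p_{RxPlus} = 51.4.
Then p_{MedCo} = 41.75 + 0.25·51.4 = 54.6.
q_{RxPlus} = 103 − 2·51.4 + 54.6 = 54.8.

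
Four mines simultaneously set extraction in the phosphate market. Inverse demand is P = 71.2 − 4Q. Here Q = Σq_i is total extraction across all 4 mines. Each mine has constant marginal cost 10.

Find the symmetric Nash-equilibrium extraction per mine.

A representative mine's profit is π_i = q_i(71.2 − 4Q) − 10q_i, with Q = q_i + Σ_{j≠i} q_j.
First-order condition: 61.2 − 8q_i − 4Σ_{j≠i} q_j = 0.
Imposing symmetry (q_j = q for all j) turns Σ_{j≠i} q_j into 3q, so 61.2 = 20q and q = 3.06.

3.06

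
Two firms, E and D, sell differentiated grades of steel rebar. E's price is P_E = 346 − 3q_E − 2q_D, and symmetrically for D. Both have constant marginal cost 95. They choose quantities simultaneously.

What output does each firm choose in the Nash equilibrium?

Firm E's profit: π = q_E(346 − 3q_E − 2q_D) − 95q_E.
∂π/∂q_E = 251 − 6q_E − 2q_D = 0 ⇒ q_E = 251/6 − (1/3)q_D.
The game is symmetric, so in equilibrium q_D = q_E: the reaction function gives (4/3)q_E = 251/6, hence q_E = 31.375.

31.375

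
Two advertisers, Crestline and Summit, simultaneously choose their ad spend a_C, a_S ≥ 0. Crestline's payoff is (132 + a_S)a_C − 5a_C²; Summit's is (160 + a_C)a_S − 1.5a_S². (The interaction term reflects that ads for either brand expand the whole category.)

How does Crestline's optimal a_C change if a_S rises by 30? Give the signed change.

Expanding Crestline's payoff: 132a_C + a_Sa_C − 5a_C².
∂π/∂a_C = 132 + a_S − 10a_C = 0, so a_C = 13.2 + 0.1a_S.
The reaction-function slope is 0.1, so a 30-unit rise in a_S moves a_C by 0.1 × 30 = 3. Crestline's best response rises — the actions are strategic complements.

3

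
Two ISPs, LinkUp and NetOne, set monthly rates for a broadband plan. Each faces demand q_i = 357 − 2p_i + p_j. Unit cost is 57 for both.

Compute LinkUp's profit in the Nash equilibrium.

LinkUp's profit: π = (p_{LinkUp} − 57)(357 − 2p_{LinkUp} + p_{NetOne}).
∂π/∂p_{LinkUp} = 471 − 4p_{LinkUp} + p_{NetOne} = 0 ⇒ p_{LinkUp} = 117.75 + 0.25p_{NetOne}.
By symmetry p_{NetOne} = p_{LinkUp}; substituting into the reaction function, 0.75p_{LinkUp} = 117.75 and p_{LinkUp} = 157.
q_{LinkUp} = 357 − 2·157 + 157 = 200.
Profit = (157 − 57)·200 = 20000.

20000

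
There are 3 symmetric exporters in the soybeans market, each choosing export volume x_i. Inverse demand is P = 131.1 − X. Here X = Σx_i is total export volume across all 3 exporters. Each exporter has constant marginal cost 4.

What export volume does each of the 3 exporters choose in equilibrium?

31.775

A representative exporter's profit is π_i = x_i(131.1 − X) − 4x_i, with X = x_i + Σ_{j≠i} x_j.
First-order condition: 127.1 − 2x_i − Σ_{j≠i} x_j = 0.
In a symmetric equilibrium every exporter chooses the same x, so Σ_{j≠i} x_j = 2x. The condition becomes 127.1 − 4x = 0, giving x = 127.1/4 = 31.775.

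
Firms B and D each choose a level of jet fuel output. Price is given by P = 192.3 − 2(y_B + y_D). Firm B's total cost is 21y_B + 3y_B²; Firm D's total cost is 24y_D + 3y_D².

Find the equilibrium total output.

Firm B's profit: π = y_B(192.3 − 2(y_B + y_D)) − 21y_B − 3y_B².
∂π/∂y_B = 171.3 − 10y_B − 2y_D = 0, so y_B = 17.13 − 0.2y_D.
By the same steps for D: y_D = 16.83 − 0.2y_B.
Substituting the second reaction function into the first: y_B = 17.13 − 0.2(16.83 − 0.2y_B), which gives 0.96y_B = 13.764 ⇒ y_B = 14.3375.
Then y_D = 16.83 − 0.2·14.3375 = 13.9625.
Total output: 14.3375 + 13.9625 = 28.3.

28.3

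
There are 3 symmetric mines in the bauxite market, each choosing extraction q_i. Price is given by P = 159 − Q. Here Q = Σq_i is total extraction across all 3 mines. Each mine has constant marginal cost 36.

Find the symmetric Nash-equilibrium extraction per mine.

30.75

A representative mine's profit is π_i = q_i(159 − Q) − 36q_i, with Q = q_i + Σ_{j≠i} q_j.
First-order condition: 123 − 2q_i − Σ_{j≠i} q_j = 0.
Imposing symmetry (q_j = q for all j) turns Σ_{j≠i} q_j into 2q, so 123 = 4q and q = 30.75.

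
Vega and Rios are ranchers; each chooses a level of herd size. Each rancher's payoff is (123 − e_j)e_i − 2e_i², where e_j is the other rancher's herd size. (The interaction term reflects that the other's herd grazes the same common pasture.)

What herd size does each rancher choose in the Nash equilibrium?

24.6

Vega's payoff is (123 − e_R)e_V − 2e_V².
∂π/∂e_V = 123 − e_R − 4e_V = 0, so e_V = 30.75 − 0.25e_R.
The game is symmetric, so in equilibrium e_R = e_V: the reaction function gives 1.25e_V = 30.75, hence e_V = 24.6.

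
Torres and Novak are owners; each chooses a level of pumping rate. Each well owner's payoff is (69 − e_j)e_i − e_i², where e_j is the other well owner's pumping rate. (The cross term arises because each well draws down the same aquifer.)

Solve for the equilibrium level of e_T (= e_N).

Torres's payoff is (69 − e_N)e_T − e_T².
∂π/∂e_T = 69 − e_N − 2e_T = 0, so e_T = 34.5 − 0.5e_N.
By symmetry e_N = e_T; substituting into the reaction function, 1.5e_T = 34.5 and e_T = 23.

23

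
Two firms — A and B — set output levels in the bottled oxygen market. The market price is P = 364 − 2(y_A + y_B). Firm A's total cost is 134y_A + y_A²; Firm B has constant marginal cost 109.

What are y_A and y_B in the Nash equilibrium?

Firm A's profit: π = y_A(364 − 2(y_A + y_B)) − 134y_A − y_A².
∂π/∂y_A = 230 − 6y_A − 2y_B = 0, so y_A = 115/3 − (1/3)y_B.
For B: ∂π/∂y_B = 255 − 4y_B − 2y_A = 0 ⇒ y_B = 63.75 − 0.5y_A.
Solving the two reaction functions simultaneously: (1 − (−1/3)(−0.5))y_A = 115/3 − (1/3)·63.75, so (5/6)y_A = 205/12 and y_A = 20.5.
Then y_B = 63.75 − 0.5·20.5 = 53.5.

20.5, 53.5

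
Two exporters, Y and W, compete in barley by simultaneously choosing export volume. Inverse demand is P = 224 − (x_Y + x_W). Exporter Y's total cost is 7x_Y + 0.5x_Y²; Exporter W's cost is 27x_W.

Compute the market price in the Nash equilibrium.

101.8

Exporter Y's profit: π = x_Y(224 − (x_Y + x_W)) − 7x_Y − 0.5x_Y².
∂π/∂x_Y = 217 − 3x_Y − x_W = 0, so x_Y = 217/3 − (1/3)x_W.
For W: ∂π/∂x_W = 197 − 2x_W − x_Y = 0 ⇒ x_W = 98.5 − 0.5x_Y.
Plugging x_W into Y's best response: x_Y = 217/3 − (1/3)(98.5 − 0.5x_Y) ⇒ (5/6)x_Y = 39.5, so x_Y = 47.4.
Then x_W = 98.5 − 0.5·47.4 = 74.8.
Equilibrium price: P = 224 − 122.2 = 101.8.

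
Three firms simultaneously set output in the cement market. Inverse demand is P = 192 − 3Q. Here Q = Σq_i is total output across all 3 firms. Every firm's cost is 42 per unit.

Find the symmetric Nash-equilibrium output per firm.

A representative firm's profit is π_i = q_i(192 − 3Q) − 42q_i, with Q = q_i + Σ_{j≠i} q_j.
First-order condition: 150 − 6q_i − 3Σ_{j≠i} q_j = 0.
With identical firms, set every q_j = q: then 150 − 6q − 6q = 0, i.e. q = 150/12 = 12.5.

12.5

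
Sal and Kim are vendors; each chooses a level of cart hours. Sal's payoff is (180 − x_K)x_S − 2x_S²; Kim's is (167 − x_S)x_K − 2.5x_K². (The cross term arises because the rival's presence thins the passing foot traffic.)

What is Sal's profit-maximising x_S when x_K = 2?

44.5

Expanding Sal's payoff: 180x_S − x_Kx_S − 2x_S².
∂π/∂x_S = 180 − x_K − 4x_S = 0, so x_S = 45 − 0.25x_K.
At x_K = 2: x_S = 45 − 0.25·2 = 44.5.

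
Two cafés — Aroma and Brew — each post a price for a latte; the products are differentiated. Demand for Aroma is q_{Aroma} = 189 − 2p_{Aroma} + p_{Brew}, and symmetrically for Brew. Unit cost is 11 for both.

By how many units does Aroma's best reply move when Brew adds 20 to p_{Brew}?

5

Aroma's profit: π = (p_{Aroma} − 11)(189 − 2p_{Aroma} + p_{Brew}).
∂π/∂p_{Aroma} = 211 − 4p_{Aroma} + p_{Brew} = 0 ⇒ p_{Aroma} = 52.75 + 0.25p_{Brew}.
The reaction-function slope is 0.25, so a 20-unit rise in p_{Brew} moves p_{Aroma} by 0.25 × 20 = 5. Aroma's best response rises — the actions are strategic complements.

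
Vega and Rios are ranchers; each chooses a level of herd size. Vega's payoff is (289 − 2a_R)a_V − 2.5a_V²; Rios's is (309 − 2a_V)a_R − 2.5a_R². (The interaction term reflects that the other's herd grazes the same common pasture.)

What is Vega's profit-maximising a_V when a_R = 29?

46.2

Expanding Vega's payoff: 289a_V − 2a_Ra_V − 2.5a_V².
∂π/∂a_V = 289 − 2a_R − 5a_V = 0, so a_V = 57.8 − 0.4a_R.
At a_R = 29: a_V = 57.8 − 0.4·29 = 46.2.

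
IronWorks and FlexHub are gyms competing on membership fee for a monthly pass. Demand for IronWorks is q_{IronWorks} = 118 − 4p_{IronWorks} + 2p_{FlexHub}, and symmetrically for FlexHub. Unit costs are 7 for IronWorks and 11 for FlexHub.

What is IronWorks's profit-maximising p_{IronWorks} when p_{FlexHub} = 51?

IronWorks's profit: π = (p_{IronWorks} − 7)(118 − 4p_{IronWorks} + 2p_{FlexHub}).
∂π/∂p_{IronWorks} = 146 − 8p_{IronWorks} + 2p_{FlexHub} = 0 ⇒ p_{IronWorks} = 18.25 + 0.25p_{FlexHub}.
At p_{FlexHub} = 51: p_{IronWorks} = 18.25 + 0.25·51 = 31.

31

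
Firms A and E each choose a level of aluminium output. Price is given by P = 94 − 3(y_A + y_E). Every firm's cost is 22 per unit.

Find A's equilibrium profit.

192

Firm A's profit: π = y_A(94 − 3(y_A + y_E)) − 22y_A.
∂π/∂y_A = 72 − 6y_A − 3y_E = 0, so y_A = 12 − 0.5y_E.
The game is symmetric, so in equilibrium y_E = y_A: the reaction function gives 1.5y_A = 12, hence y_A = 8.
Price P = 94 − 3·16 = 46.
A's profit: (46 − 22)·8 = 192.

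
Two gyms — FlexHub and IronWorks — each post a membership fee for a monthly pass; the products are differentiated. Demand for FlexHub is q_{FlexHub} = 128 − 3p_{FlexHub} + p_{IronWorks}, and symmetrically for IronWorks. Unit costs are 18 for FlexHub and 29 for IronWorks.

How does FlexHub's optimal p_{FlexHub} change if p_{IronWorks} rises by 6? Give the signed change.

FlexHub's profit: π = (p_{FlexHub} − 18)(128 − 3p_{FlexHub} + p_{IronWorks}).
∂π/∂p_{FlexHub} = 182 − 6p_{FlexHub} + p_{IronWorks} = 0 ⇒ p_{FlexHub} = 91/3 + (1/6)p_{IronWorks}.
The reaction-function slope is 1/6, so a 6-unit rise in p_{IronWorks} moves p_{FlexHub} by 1/6 × 6 = 1. FlexHub's best response rises — the actions are strategic complements.

1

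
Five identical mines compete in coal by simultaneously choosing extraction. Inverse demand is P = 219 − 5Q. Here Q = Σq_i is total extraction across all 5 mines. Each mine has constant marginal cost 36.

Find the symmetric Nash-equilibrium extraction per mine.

A representative mine's profit is π_i = q_i(219 − 5Q) − 36q_i, with Q = q_i + Σ_{j≠i} q_j.
First-order condition: 183 − 10q_i − 5Σ_{j≠i} q_j = 0.
In a symmetric equilibrium every mine chooses the same q, so Σ_{j≠i} q_j = 4q. The condition becomes 183 − 30q = 0, giving q = 183/30 = 6.1.

6.1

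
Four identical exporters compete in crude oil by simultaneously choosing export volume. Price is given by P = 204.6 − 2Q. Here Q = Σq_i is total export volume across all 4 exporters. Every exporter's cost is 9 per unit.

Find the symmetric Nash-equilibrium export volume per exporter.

19.56

A representative exporter's profit is π_i = q_i(204.6 − 2Q) − 9q_i, with Q = q_i + Σ_{j≠i} q_j.
First-order condition: 195.6 − 4q_i − 2Σ_{j≠i} q_j = 0.
With identical exporters, set every q_j = q: then 195.6 − 4q − 6q = 0, i.e. q = 195.6/10 = 19.56.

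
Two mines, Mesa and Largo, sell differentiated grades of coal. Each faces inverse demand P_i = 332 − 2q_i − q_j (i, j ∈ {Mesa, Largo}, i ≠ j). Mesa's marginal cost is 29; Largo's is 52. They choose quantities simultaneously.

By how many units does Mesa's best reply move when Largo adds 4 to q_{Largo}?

-1

Mine Mesa's profit: π = q_{Mesa}(332 − 2q_{Mesa} − q_{Largo}) − 29q_{Mesa}.
∂π/∂q_{Mesa} = 303 − 4q_{Mesa} − q_{Largo} = 0 ⇒ q_{Mesa} = 75.75 − 0.25q_{Largo}.
The reaction-function slope is −0.25, so a 4-unit rise in q_{Largo} moves q_{Mesa} by −0.25 × 4 = −1. Mesa's best response falls — the actions are strategic substitutes.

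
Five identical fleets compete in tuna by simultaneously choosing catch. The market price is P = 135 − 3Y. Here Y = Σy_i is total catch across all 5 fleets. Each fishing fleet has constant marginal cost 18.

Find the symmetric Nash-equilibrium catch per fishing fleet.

A representative fishing fleet's profit is π_i = y_i(135 − 3Y) − 18y_i, with Y = y_i + Σ_{j≠i} y_j.
First-order condition: 117 − 6y_i − 3Σ_{j≠i} y_j = 0.
With identical fishing fleets, set every y_j = y: then 117 − 6y − 12y = 0, i.e. y = 117/18 = 6.5.

6.5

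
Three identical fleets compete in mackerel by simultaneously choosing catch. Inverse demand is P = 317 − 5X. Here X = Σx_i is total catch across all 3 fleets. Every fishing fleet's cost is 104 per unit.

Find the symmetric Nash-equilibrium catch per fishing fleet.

A representative fishing fleet's profit is π_i = x_i(317 − 5X) − 104x_i, with X = x_i + Σ_{j≠i} x_j.
First-order condition: 213 − 10x_i − 5Σ_{j≠i} x_j = 0.
With identical fishing fleets, set every x_j = x: then 213 − 10x − 10x = 0, i.e. x = 213/20 = 10.65.

10.65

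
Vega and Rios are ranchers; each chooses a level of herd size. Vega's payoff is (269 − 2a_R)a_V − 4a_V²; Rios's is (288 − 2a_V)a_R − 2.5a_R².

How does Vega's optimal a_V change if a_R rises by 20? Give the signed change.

-5

Expanding Vega's payoff: 269a_V − 2a_Ra_V − 4a_V².
∂π/∂a_V = 269 − 2a_R − 8a_V = 0, so a_V = 33.625 − 0.25a_R.
The reaction-function slope is −0.25, so a 20-unit rise in a_R moves a_V by −0.25 × 20 = −5. Vega's best response falls — the actions are strategic substitutes.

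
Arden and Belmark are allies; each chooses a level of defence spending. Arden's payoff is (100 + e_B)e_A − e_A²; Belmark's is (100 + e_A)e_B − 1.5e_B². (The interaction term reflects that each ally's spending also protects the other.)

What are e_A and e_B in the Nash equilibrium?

Expanding Arden's payoff: 100e_A + e_Be_A − e_A².
∂π/∂e_A = 100 + e_B − 2e_A = 0, so e_A = 50 + 0.5e_B.
Likewise for Belmark: e_B = 100/3 + (1/3)e_A.
Plugging e_B into Arden's best response: e_A = 50 + 0.5(100/3 + (1/3)e_A) ⇒ (5/6)e_A = 200/3, so e_A = 80.
Then e_B = 100/3 + (1/3)·80 = 60.

80, 60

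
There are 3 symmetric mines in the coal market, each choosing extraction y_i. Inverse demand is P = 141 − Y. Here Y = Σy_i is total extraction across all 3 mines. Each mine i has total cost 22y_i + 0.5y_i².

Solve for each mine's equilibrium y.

A representative mine's profit is π_i = y_i(141 − Y) − 22y_i − 0.5y_i², with Y = y_i + Σ_{j≠i} y_j.
First-order condition: 119 − 3y_i − Σ_{j≠i} y_j = 0.
With identical mines, set every y_j = y: then 119 − 3y − 2y = 0, i.e. y = 119/5 = 23.8.

23.8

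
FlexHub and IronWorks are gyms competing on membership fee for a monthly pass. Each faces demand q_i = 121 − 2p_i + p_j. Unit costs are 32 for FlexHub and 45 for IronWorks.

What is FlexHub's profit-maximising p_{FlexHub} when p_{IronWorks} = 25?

52.5

FlexHub's profit: π = (p_{FlexHub} − 32)(121 − 2p_{FlexHub} + p_{IronWorks}).
∂π/∂p_{FlexHub} = 185 − 4p_{FlexHub} + p_{IronWorks} = 0 ⇒ p_{FlexHub} = 46.25 + 0.25p_{IronWorks}.
At p_{IronWorks} = 25: p_{FlexHub} = 46.25 + 0.25·25 = 52.5.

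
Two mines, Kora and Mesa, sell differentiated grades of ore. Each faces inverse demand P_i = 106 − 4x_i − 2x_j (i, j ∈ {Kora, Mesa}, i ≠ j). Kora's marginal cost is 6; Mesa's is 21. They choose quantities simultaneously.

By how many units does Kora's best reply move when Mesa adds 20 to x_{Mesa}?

Mine Kora's profit: π = x_{Kora}(106 − 4x_{Kora} − 2x_{Mesa}) − 6x_{Kora}.
∂π/∂x_{Kora} = 100 − 8x_{Kora} − 2x_{Mesa} = 0 ⇒ x_{Kora} = 12.5 − 0.25x_{Mesa}.
The reaction-function slope is −0.25, so a 20-unit rise in x_{Mesa} moves x_{Kora} by −0.25 × 20 = −5. Kora's best response falls — the actions are strategic substitutes.

-5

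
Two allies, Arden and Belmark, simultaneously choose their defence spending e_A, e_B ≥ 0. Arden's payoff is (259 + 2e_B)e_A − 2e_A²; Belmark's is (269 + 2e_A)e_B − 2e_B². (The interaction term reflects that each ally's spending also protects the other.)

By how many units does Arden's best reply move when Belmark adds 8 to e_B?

Expanding Arden's payoff: 259e_A + 2e_Be_A − 2e_A².
∂π/∂e_A = 259 + 2e_B − 4e_A = 0, so e_A = 64.75 + 0.5e_B.
The reaction-function slope is 0.5, so an 8-unit rise in e_B moves e_A by 0.5 × 8 = 4. Arden's best response rises — the actions are strategic complements.

4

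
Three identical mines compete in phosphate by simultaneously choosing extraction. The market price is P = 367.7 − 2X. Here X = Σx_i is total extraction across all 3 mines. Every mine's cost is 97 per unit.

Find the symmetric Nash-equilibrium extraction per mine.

33.8375

A representative mine's profit is π_i = x_i(367.7 − 2X) − 97x_i, with X = x_i + Σ_{j≠i} x_j.
First-order condition: 270.7 − 4x_i − 2Σ_{j≠i} x_j = 0.
Imposing symmetry (x_j = x for all j) turns Σ_{j≠i} x_j into 2x, so 270.7 = 8x and x = 33.8375.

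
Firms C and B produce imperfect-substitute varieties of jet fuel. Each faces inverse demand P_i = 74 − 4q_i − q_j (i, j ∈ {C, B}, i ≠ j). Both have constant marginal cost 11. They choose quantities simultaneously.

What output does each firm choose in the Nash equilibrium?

7

Firm C's profit: π = q_C(74 − 4q_C − q_B) − 11q_C.
∂π/∂q_C = 63 − 8q_C − q_B = 0 ⇒ q_C = 7.875 − 0.125q_B.
Setting q_C = q_B in the reaction function: q_C = 7.875 − 0.125q_C, so q_C = 7.875 / 1.125 = 7.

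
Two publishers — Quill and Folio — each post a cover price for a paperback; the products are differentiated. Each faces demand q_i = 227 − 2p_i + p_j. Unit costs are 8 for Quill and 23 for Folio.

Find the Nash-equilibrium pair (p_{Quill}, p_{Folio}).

83, 89

Quill's profit: π = (p_{Quill} − 8)(227 − 2p_{Quill} + p_{Folio}).
∂π/∂p_{Quill} = 243 − 4p_{Quill} + p_{Folio} = 0 ⇒ p_{Quill} = 60.75 + 0.25p_{Folio}.
Similarly p_{Folio} = 68.25 + 0.25p_{Quill}.
Substituting the second reaction function into the first: p_{Quill} = 60.75 + 0.25(68.25 + 0.25p_{Quill}), which gives 0.9375p_{Quill} = 77.8125 ⇒ p_{Quill} = 83.
Then p_{Folio} = 68.25 + 0.25·83 = 89.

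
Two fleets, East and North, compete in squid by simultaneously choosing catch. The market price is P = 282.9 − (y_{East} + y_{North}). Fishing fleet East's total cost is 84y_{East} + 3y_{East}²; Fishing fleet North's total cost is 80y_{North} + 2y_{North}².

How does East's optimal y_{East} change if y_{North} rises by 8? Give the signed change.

-1

Fishing fleet East's profit: π = y_{East}(282.9 − (y_{East} + y_{North})) − 84y_{East} − 3y_{East}².
∂π/∂y_{East} = 198.9 − 8y_{East} − y_{North} = 0, so y_{East} = 24.8625 − 0.125y_{North}.
The reaction-function slope is −0.125, so an 8-unit rise in y_{North} moves y_{East} by −0.125 × 8 = −1. East's best response falls — the actions are strategic substitutes.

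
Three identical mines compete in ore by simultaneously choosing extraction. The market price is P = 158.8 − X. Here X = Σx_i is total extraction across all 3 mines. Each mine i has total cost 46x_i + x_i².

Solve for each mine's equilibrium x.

18.8

A representative mine's profit is π_i = x_i(158.8 − X) − 46x_i − x_i², with X = x_i + Σ_{j≠i} x_j.
First-order condition: 112.8 − 4x_i − Σ_{j≠i} x_j = 0.
Imposing symmetry (x_j = x for all j) turns Σ_{j≠i} x_j into 2x, so 112.8 = 6x and x = 18.8.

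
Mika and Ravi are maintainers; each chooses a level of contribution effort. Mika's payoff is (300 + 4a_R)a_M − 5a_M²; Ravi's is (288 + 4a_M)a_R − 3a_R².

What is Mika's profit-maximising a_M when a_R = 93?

67.2

Expanding Mika's payoff: 300a_M + 4a_Ra_M − 5a_M².
∂π/∂a_M = 300 + 4a_R − 10a_M = 0, so a_M = 30 + 0.4a_R.
At a_R = 93: a_M = 30 + 0.4·93 = 67.2.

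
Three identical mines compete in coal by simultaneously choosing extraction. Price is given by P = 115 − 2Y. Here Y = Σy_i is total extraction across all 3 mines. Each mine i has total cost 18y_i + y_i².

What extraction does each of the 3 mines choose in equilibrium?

A representative mine's profit is π_i = y_i(115 − 2Y) − 18y_i − y_i², with Y = y_i + Σ_{j≠i} y_j.
First-order condition: 97 − 6y_i − 2Σ_{j≠i} y_j = 0.
In a symmetric equilibrium every mine chooses the same y, so Σ_{j≠i} y_j = 2y. The condition becomes 97 − 10y = 0, giving y = 97/10 = 9.7.

9.7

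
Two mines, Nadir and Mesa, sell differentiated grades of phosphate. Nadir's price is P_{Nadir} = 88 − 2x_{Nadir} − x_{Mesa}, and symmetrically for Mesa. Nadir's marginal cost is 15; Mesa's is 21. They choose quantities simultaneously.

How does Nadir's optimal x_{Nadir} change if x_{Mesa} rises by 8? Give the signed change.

Mine Nadir's profit: π = x_{Nadir}(88 − 2x_{Nadir} − x_{Mesa}) − 15x_{Nadir}.
∂π/∂x_{Nadir} = 73 − 4x_{Nadir} − x_{Mesa} = 0 ⇒ x_{Nadir} = 18.25 − 0.25x_{Mesa}.
The reaction-function slope is −0.25, so an 8-unit rise in x_{Mesa} moves x_{Nadir} by −0.25 × 8 = −2. Nadir's best response falls — the actions are strategic substitutes.

-2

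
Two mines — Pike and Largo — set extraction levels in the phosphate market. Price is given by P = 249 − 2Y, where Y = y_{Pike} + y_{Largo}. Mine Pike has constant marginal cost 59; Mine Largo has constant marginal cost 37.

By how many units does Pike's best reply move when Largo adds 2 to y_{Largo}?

Mine Pike's profit: π = y_{Pike}(249 − 2(y_{Pike} + y_{Largo})) − 59y_{Pike}.
∂π/∂y_{Pike} = 190 − 4y_{Pike} − 2y_{Largo} = 0, so y_{Pike} = 47.5 − 0.5y_{Largo}.
The reaction-function slope is −0.5, so a 2-unit rise in y_{Largo} moves y_{Pike} by −0.5 × 2 = −1. Pike's best response falls — the actions are strategic substitutes.

-1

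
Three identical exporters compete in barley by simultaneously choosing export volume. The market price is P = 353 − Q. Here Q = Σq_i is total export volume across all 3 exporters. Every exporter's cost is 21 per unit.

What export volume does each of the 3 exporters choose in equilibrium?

A representative exporter's profit is π_i = q_i(353 − Q) − 21q_i, with Q = q_i + Σ_{j≠i} q_j.
First-order condition: 332 − 2q_i − Σ_{j≠i} q_j = 0.
With identical exporters, set every q_j = q: then 332 − 2q − 2q = 0, i.e. q = 332/4 = 83.

83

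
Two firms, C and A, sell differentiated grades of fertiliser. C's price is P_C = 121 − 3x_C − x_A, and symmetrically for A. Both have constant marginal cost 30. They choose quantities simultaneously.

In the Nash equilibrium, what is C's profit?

Firm C's profit: π = x_C(121 − 3x_C − x_A) − 30x_C.
∂π/∂x_C = 91 − 6x_C − x_A = 0 ⇒ x_C = 91/6 − (1/6)x_A.
By symmetry x_A = x_C; substituting into the reaction function, (7/6)x_C = 91/6 and x_C = 13.
P_C = 121 − 3·13 − 13 = 69.
Profit = (69 − 30)·13 = 507.

507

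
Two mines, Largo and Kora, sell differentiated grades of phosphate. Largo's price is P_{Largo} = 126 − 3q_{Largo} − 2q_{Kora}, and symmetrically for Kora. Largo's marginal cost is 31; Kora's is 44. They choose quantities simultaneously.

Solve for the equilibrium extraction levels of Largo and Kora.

12.6875, 9.4375

Mine Largo's profit: π = q_{Largo}(126 − 3q_{Largo} − 2q_{Kora}) − 31q_{Largo}.
∂π/∂q_{Largo} = 95 − 6q_{Largo} − 2q_{Kora} = 0 ⇒ q_{Largo} = 95/6 − (1/3)q_{Kora}.
Similarly q_{Kora} = 41/3 − (1/3)q_{Largo}.
Substituting the second reaction function into the first: q_{Largo} = 95/6 − (1/3)(41/3 − (1/3)q_{Largo}), which gives (8/9)q_{Largo} = 203/18 ⇒ q_{Largo} = 12.6875.
Then q_{Kora} = 41/3 − (1/3)·12.6875 = 9.4375.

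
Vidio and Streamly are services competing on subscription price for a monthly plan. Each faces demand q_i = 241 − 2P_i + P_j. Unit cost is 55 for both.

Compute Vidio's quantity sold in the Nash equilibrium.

124

Vidio's profit: π = (P_{Vidio} − 55)(241 − 2P_{Vidio} + P_{Streamly}).
∂π/∂P_{Vidio} = 351 − 4P_{Vidio} + P_{Streamly} = 0 ⇒ P_{Vidio} = 87.75 + 0.25P_{Streamly}.
The game is symmetric, so in equilibrium P_{Streamly} = P_{Vidio}: the reaction function gives 0.75P_{Vidio} = 87.75, hence P_{Vidio} = 117.
q_{Vidio} = 241 − 2·117 + 117 = 124.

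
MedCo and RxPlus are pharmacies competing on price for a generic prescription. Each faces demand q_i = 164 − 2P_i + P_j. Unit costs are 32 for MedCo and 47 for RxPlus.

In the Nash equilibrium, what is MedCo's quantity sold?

92

MedCo's profit: π = (P_{MedCo} − 32)(164 − 2P_{MedCo} + P_{RxPlus}).
∂π/∂P_{MedCo} = 228 − 4P_{MedCo} + P_{RxPlus} = 0 ⇒ P_{MedCo} = 57 + 0.25P_{RxPlus}.
Similarly P_{RxPlus} = 64.5 + 0.25P_{MedCo}.
Substituting the second reaction function into the first: P_{MedCo} = 57 + 0.25(64.5 + 0.25P_{MedCo}), which gives 0.9375P_{MedCo} = 73.125 ⇒ P_{MedCo} = 78.
Then P_{RxPlus} = 64.5 + 0.25·78 = 84.
q_{MedCo} = 164 − 2·78 + 84 = 92.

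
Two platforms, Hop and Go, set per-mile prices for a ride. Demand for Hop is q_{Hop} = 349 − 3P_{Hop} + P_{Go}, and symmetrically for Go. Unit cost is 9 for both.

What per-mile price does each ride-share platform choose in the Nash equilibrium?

Hop's profit: π = (P_{Hop} − 9)(349 − 3P_{Hop} + P_{Go}).
∂π/∂P_{Hop} = 376 − 6P_{Hop} + P_{Go} = 0 ⇒ P_{Hop} = 188/3 + (1/6)P_{Go}.
By symmetry P_{Go} = P_{Hop}; substituting into the reaction function, (5/6)P_{Hop} = 188/3 and P_{Hop} = 75.2.

75.2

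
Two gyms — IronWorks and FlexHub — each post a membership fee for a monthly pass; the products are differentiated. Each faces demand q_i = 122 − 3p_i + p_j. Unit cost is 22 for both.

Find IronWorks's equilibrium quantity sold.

IronWorks's profit: π = (p_{IronWorks} − 22)(122 − 3p_{IronWorks} + p_{FlexHub}).
∂π/∂p_{IronWorks} = 188 − 6p_{IronWorks} + p_{FlexHub} = 0 ⇒ p_{IronWorks} = 94/3 + (1/6)p_{FlexHub}.
By symmetry p_{FlexHub} = p_{IronWorks}; substituting into the reaction function, (5/6)p_{IronWorks} = 94/3 and p_{IronWorks} = 37.6.
q_{IronWorks} = 122 − 3·37.6 + 37.6 = 46.8.

46.8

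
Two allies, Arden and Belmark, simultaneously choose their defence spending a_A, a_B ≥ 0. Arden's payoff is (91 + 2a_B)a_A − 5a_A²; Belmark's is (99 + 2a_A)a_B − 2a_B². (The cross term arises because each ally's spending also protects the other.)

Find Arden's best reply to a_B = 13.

Expanding Arden's payoff: 91a_A + 2a_Ba_A − 5a_A².
∂π/∂a_A = 91 + 2a_B − 10a_A = 0, so a_A = 9.1 + 0.2a_B.
At a_B = 13: a_A = 9.1 + 0.2·13 = 11.7.

11.7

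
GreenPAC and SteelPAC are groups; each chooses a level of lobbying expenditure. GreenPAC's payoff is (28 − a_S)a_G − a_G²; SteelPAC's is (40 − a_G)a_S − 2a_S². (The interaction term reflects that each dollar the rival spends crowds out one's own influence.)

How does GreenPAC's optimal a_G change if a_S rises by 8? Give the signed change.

Expanding GreenPAC's payoff: 28a_G − a_Sa_G − a_G².
∂π/∂a_G = 28 − a_S − 2a_G = 0, so a_G = 14 − 0.5a_S.
The reaction-function slope is −0.5, so an 8-unit rise in a_S moves a_G by −0.5 × 8 = −4. GreenPAC's best response falls — the actions are strategic substitutes.

-4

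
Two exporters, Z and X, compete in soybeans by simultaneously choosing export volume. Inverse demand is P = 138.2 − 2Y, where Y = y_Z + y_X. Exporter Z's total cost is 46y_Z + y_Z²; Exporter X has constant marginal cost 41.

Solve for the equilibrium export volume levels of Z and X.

8.72, 19.94

Exporter Z's profit: π = y_Z(138.2 − 2(y_Z + y_X)) − 46y_Z − y_Z².
∂π/∂y_Z = 92.2 − 6y_Z − 2y_X = 0, so y_Z = 461/30 − (1/3)y_X.
For X: ∂π/∂y_X = 97.2 − 4y_X − 2y_Z = 0 ⇒ y_X = 24.3 − 0.5y_Z.
Solving the two reaction functions simultaneously: (1 − (−1/3)(−0.5))y_Z = 461/30 − (1/3)·24.3, so (5/6)y_Z = 109/15 and y_Z = 8.72.
Then y_X = 24.3 − 0.5·8.72 = 19.94.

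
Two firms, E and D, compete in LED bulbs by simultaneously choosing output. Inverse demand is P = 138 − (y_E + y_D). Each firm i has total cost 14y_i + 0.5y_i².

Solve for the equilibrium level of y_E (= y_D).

31

Firm E's profit: π = y_E(138 − (y_E + y_D)) − 14y_E − 0.5y_E².
∂π/∂y_E = 124 − 3y_E − y_D = 0, so y_E = 124/3 − (1/3)y_D.
The game is symmetric, so in equilibrium y_D = y_E: the reaction function gives (4/3)y_E = 124/3, hence y_E = 31.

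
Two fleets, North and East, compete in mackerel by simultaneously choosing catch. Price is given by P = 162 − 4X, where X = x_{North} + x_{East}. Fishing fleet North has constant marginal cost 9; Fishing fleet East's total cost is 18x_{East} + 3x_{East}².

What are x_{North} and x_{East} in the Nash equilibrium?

16.3125, 5.625

Fishing fleet North's profit: π = x_{North}(162 − 4(x_{North} + x_{East})) − 9x_{North}.
∂π/∂x_{North} = 153 − 8x_{North} − 4x_{East} = 0, so x_{North} = 19.125 − 0.5x_{East}.
For East: ∂π/∂x_{East} = 144 − 14x_{East} − 4x_{North} = 0 ⇒ x_{East} = 72/7 − (2/7)x_{North}.
Solving the two reaction functions simultaneously: (1 − (−0.5)(−2/7))x_{North} = 19.125 − 0.5·(72/7), so (6/7)x_{North} = 783/56 and x_{North} = 16.3125.
Then x_{East} = 72/7 − (2/7)·16.3125 = 5.625.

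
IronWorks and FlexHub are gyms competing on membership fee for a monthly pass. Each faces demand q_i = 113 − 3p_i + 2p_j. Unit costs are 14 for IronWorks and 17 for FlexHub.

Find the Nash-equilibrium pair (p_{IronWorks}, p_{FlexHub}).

IronWorks's profit: π = (p_{IronWorks} − 14)(113 − 3p_{IronWorks} + 2p_{FlexHub}).
∂π/∂p_{IronWorks} = 155 − 6p_{IronWorks} + 2p_{FlexHub} = 0 ⇒ p_{IronWorks} = 155/6 + (1/3)p_{FlexHub}.
Similarly p_{FlexHub} = 82/3 + (1/3)p_{IronWorks}.
Plugging p_{FlexHub} into IronWorks's best response: p_{IronWorks} = 155/6 + (1/3)(82/3 + (1/3)p_{IronWorks}) ⇒ (8/9)p_{IronWorks} = 629/18, so p_{IronWorks} = 39.3125.
Then p_{FlexHub} = 82/3 + (1/3)·39.3125 = 40.4375.

39.3125, 40.4375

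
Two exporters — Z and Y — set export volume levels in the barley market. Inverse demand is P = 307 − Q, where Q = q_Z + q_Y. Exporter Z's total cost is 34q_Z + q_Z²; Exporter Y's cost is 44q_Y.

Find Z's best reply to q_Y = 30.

60.75

Exporter Z's profit: π = q_Z(307 − (q_Z + q_Y)) − 34q_Z − q_Z².
∂π/∂q_Z = 273 − 4q_Z − q_Y = 0, so q_Z = 68.25 − 0.25q_Y.
At q_Y = 30: q_Z = 68.25 − 0.25·30 = 60.75.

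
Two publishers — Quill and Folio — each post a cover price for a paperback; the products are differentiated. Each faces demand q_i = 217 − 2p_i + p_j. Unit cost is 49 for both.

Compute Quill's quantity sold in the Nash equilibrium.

112

Quill's profit: π = (p_{Quill} − 49)(217 − 2p_{Quill} + p_{Folio}).
∂π/∂p_{Quill} = 315 − 4p_{Quill} + p_{Folio} = 0 ⇒ p_{Quill} = 78.75 + 0.25p_{Folio}.
Setting p_{Quill} = p_{Folio} in the reaction function: p_{Quill} = 78.75 + 0.25p_{Quill}, so p_{Quill} = 78.75 / 0.75 = 105.
q_{Quill} = 217 − 2·105 + 105 = 112.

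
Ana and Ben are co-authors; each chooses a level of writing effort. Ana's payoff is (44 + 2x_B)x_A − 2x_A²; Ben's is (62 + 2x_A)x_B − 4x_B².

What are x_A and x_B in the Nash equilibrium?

Expanding Ana's payoff: 44x_A + 2x_Bx_A − 2x_A².
∂π/∂x_A = 44 + 2x_B − 4x_A = 0, so x_A = 11 + 0.5x_B.
Likewise for Ben: x_B = 7.75 + 0.25x_A.
Plugging x_B into Ana's best response: x_A = 11 + 0.5(7.75 + 0.25x_A) ⇒ 0.875x_A = 14.875, so x_A = 17.
Then x_B = 7.75 + 0.25·17 = 12.

17, 12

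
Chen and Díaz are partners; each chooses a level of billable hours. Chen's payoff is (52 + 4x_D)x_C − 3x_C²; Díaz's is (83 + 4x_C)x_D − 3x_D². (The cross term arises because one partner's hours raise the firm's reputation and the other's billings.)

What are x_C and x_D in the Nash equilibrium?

32.2, 35.3

Expanding Chen's payoff: 52x_C + 4x_Dx_C − 3x_C².
∂π/∂x_C = 52 + 4x_D − 6x_C = 0, so x_C = 26/3 + (2/3)x_D.
Likewise for Díaz: x_D = 83/6 + (2/3)x_C.
Solving the two reaction functions simultaneously: (1 − (2/3)(2/3))x_C = 26/3 + (2/3)·(83/6), so (5/9)x_C = 161/9 and x_C = 32.2.
Then x_D = 83/6 + (2/3)·32.2 = 35.3.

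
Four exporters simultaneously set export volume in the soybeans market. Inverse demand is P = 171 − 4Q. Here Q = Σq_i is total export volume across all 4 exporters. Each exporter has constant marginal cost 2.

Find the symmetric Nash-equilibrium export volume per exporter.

8.45

A representative exporter's profit is π_i = q_i(171 − 4Q) − 2q_i, with Q = q_i + Σ_{j≠i} q_j.
First-order condition: 169 − 8q_i − 4Σ_{j≠i} q_j = 0.
With identical exporters, set every q_j = q: then 169 − 8q − 12q = 0, i.e. q = 169/20 = 8.45.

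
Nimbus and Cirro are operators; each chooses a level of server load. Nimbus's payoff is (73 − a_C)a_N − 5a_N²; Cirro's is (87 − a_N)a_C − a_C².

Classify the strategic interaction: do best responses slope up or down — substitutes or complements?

strategic substitutes

Expanding Nimbus's payoff: 73a_N − a_Ca_N − 5a_N².
∂π/∂a_N = 73 − a_C − 10a_N = 0, so a_N = 7.3 − 0.1a_C.
The best-response slope da_N/da_C = −0.1 < 0: the reaction function is downward-sloping, so the choices are strategic substitutes.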